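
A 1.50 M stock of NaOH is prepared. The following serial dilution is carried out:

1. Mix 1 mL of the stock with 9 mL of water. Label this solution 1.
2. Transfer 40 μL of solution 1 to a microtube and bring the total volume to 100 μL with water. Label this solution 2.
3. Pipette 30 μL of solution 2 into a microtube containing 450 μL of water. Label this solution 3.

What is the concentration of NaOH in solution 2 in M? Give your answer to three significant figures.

0.0600 M

Step 1: 1 mL + 9 mL = 10 mL total → factor 10/1 = 10
Step 2: 40 μL brought to 100 μL → factor 100/40 = 2.5
Dilution factor through solution 2 = 10 × 2.5 = 25
[solution 2] = 1.50 M / 25 = 0.0600 M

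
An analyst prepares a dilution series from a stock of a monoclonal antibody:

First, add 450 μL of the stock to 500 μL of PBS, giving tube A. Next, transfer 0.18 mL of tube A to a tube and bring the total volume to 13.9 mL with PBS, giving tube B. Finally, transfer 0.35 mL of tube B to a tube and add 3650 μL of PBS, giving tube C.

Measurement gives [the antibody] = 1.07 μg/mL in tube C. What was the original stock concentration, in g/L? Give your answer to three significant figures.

1.99 g/L

Step 1: 450 μL + 500 μL = 950 μL total → factor 950/450 = 2.1111
Step 2: 0.18 mL brought to 13.9 mL → factor 13.9/0.18 = 77.222
Step 3: 0.35 mL + 3650 μL = 4 mL total → factor 4/0.35 = 11.429
Overall dilution factor = 2.1111 × 77.222 × 11.429 = 1863.1
Stock = 1.07 μg/mL × 1863.1 = 1994 μg/mL = 1.99 g/L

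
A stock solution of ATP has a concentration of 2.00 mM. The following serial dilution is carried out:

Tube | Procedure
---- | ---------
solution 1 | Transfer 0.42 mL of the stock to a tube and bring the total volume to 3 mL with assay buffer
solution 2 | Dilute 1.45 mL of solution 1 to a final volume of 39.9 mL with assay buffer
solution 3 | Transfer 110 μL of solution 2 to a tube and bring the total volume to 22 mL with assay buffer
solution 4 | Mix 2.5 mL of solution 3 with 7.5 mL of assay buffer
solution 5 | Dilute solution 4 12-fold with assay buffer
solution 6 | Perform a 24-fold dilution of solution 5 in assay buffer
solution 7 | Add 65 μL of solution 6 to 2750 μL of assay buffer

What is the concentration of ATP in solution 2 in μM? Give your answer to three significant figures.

10.2 μM

Step 1: 0.42 mL brought to 3 mL → factor 3/0.42 = 7.1429
Step 2: 1.45 mL brought to 39.9 mL → factor 39.9/1.45 = 27.517
Dilution factor through solution 2 = 7.1429 × 27.517 = 196.55
[solution 2] = 2.00 mM / 196.55 = 0.01018 mM = 10.2 μM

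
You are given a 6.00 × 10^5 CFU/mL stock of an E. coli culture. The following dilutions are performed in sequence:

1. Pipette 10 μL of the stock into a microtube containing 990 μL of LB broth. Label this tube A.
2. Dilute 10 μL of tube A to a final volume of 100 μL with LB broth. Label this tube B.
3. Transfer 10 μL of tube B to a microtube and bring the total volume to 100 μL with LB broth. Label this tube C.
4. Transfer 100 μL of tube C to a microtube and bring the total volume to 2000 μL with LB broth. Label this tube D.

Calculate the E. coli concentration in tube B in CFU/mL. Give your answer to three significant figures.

Step 1: 10 μL + 990 μL = 1000 μL total → factor 1000/10 = 100
Step 2: 10 μL brought to 100 μL → factor 100/10 = 10
Dilution factor through tube B = 100 × 10 = 1000
[tube B] = 6.00 × 10^5 CFU/mL / 1000 = 600 CFU/mL

600 CFU/mL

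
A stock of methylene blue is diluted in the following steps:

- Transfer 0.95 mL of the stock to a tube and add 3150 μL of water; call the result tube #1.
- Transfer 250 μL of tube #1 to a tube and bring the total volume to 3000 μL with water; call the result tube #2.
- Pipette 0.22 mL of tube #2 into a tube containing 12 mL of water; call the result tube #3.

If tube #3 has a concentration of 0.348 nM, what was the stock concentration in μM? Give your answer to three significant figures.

Step 1: 0.95 mL + 3150 μL = 4.1 mL total → factor 4.1/0.95 = 4.3158
Step 2: 250 μL brought to 3000 μL → factor 3000/250 = 12
Step 3: 0.22 mL + 12 mL = 12.22 mL total → factor 12.22/0.22 = 55.545
Overall dilution factor = 4.3158 × 12 × 55.545 = 2876.7
Stock = 0.348 nM × 2876.7 = 1001 nM = 1.00 μM

1.00 μM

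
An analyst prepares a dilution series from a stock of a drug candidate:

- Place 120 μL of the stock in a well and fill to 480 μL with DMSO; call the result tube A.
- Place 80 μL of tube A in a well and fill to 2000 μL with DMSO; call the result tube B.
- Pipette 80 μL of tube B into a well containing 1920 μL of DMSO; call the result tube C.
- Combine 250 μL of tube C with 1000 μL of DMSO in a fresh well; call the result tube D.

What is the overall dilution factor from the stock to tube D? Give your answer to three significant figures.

Step 1: 120 μL brought to 480 μL → factor 480/120 = 4
Step 2: 80 μL brought to 2000 μL → factor 2000/80 = 25
Step 3: 80 μL + 1920 μL = 2000 μL total → factor 2000/80 = 25
Step 4: 250 μL + 1000 μL = 1250 μL total → factor 1250/250 = 5
Overall dilution factor = 4 × 25 × 25 × 5 = 12500

1.25 × 10^4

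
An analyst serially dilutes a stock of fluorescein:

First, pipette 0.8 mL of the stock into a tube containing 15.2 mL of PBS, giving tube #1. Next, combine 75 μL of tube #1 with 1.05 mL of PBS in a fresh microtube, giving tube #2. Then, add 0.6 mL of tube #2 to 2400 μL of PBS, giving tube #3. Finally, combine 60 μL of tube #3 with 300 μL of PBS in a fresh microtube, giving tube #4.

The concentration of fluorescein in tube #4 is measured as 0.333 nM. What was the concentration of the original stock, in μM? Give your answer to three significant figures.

3.00 μM

Step 1: 0.8 mL + 15.2 mL = 16 mL total → factor 16/0.8 = 20
Step 2: 75 μL + 1.05 mL = 1125 μL total → factor 1125/75 = 15
Step 3: 0.6 mL + 2400 μL = 3 mL total → factor 3/0.6 = 5
Step 4: 60 μL + 300 μL = 360 μL total → factor 360/60 = 6
Overall dilution factor = 20 × 15 × 5 × 6 = 9000
Stock = 0.333 nM × 9000 = 2997 nM = 3.00 μM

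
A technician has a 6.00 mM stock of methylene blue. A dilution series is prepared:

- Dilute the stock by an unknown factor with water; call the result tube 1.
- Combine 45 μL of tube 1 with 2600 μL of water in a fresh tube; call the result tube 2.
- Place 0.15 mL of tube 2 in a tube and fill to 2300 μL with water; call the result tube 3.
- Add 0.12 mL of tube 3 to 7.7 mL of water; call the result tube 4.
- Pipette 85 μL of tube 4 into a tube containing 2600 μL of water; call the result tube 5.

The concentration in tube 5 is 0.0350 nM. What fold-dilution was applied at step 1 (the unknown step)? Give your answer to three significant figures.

92.4-fold

Step 1: unknown factor x
Step 2: 45 μL + 2600 μL = 2645 μL total → factor 2645/45 = 58.778
Step 3: 0.15 mL brought to 2300 μL → factor 2.3/0.15 = 15.333
Step 4: 0.12 mL + 7.7 mL = 7.82 mL total → factor 7.82/0.12 = 65.167
Step 5: 85 μL + 2600 μL = 2685 μL total → factor 2685/85 = 31.588
Product of known-step factors = 1.8552 × 10^6
Overall factor = 6.00 mM / (0.0350 nM) = 1.7143 × 10^8
x = 1.7143 × 10^8 / 1.8552 × 10^6 = 92.4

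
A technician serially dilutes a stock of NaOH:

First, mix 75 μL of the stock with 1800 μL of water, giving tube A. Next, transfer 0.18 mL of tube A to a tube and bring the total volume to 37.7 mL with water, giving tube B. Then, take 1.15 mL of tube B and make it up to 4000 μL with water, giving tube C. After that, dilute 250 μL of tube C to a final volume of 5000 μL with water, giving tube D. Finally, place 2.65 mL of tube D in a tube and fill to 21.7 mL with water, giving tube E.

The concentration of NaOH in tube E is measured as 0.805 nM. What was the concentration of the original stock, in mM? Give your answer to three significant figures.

Step 1: 75 μL + 1800 μL = 1875 μL total → factor 1875/75 = 25
Step 2: 0.18 mL brought to 37.7 mL → factor 37.7/0.18 = 209.44
Step 3: 1.15 mL brought to 4000 μL → factor 4/1.15 = 3.4783
Step 4: 250 μL brought to 5000 μL → factor 5000/250 = 20
Step 5: 2.65 mL brought to 21.7 mL → factor 21.7/2.65 = 8.1887
Overall dilution factor = 25 × 209.44 × 3.4783 × 20 × 8.1887 = 2.9827 × 10^6
Stock = 0.805 nM × 2.9827 × 10^6 = 2.401 × 10^6 nM = 2.40 mM

2.40 mM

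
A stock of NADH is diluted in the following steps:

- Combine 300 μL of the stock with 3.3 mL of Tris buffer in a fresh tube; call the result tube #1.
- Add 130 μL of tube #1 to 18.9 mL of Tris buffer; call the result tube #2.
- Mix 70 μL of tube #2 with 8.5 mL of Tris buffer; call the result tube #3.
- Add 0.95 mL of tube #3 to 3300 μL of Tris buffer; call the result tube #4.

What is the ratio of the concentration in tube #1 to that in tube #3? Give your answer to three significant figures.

Step 1: 300 μL + 3.3 mL = 3600 μL total → factor 3600/300 = 12
Step 2: 130 μL + 18.9 mL = 19030 μL total → factor 19030/130 = 146.38
Step 3: 70 μL + 8.5 mL = 8570 μL total → factor 8570/70 = 122.43
Dilution factor to tube #1 = 12; to tube #3 = 2.1506 × 10^5
[tube #1]/[tube #3] = (factor to tube #3)/(factor to tube #1) = 2.1506 × 10^5/12 = 1.79 × 10^4

1.79 × 10^4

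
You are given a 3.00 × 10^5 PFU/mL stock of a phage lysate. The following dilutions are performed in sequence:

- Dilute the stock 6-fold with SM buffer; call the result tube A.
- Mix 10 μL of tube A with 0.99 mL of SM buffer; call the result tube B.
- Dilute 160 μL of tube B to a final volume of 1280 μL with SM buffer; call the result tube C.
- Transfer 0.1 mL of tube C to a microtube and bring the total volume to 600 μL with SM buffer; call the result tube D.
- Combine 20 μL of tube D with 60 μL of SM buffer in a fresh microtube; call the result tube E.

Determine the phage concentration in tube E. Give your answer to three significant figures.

Step 1: 6-fold → factor 6
Step 2: 10 μL + 0.99 mL = 1000 μL total → factor 1000/10 = 100
Step 3: 160 μL brought to 1280 μL → factor 1280/160 = 8
Step 4: 0.1 mL brought to 600 μL → factor 0.6/0.1 = 6
Step 5: 20 μL + 60 μL = 80 μL total → factor 80/20 = 4
Overall dilution factor = 6 × 100 × 8 × 6 × 4 = 1.152 × 10^5
Final = 3.00 × 10^5 PFU/mL / 1.152 × 10^5 = 2.60 PFU/mL

2.60 PFU/mL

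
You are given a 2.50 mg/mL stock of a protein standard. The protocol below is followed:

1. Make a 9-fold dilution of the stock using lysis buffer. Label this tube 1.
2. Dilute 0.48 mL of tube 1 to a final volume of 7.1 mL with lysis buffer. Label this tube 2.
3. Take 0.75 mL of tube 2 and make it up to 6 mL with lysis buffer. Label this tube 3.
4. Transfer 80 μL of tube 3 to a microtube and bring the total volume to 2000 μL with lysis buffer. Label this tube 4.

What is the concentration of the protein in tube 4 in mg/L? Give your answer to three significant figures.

0.0939 mg/L

Step 1: 9-fold → factor 9
Step 2: 0.48 mL brought to 7.1 mL → factor 7.1/0.48 = 14.792
Step 3: 0.75 mL brought to 6 mL → factor 6/0.75 = 8
Step 4: 80 μL brought to 2000 μL → factor 2000/80 = 25
Overall dilution factor = 9 × 14.792 × 8 × 25 = 26625
Final = 2.50 mg/mL / 26625 = 9.390 × 10^-5 mg/mL = 0.0939 mg/L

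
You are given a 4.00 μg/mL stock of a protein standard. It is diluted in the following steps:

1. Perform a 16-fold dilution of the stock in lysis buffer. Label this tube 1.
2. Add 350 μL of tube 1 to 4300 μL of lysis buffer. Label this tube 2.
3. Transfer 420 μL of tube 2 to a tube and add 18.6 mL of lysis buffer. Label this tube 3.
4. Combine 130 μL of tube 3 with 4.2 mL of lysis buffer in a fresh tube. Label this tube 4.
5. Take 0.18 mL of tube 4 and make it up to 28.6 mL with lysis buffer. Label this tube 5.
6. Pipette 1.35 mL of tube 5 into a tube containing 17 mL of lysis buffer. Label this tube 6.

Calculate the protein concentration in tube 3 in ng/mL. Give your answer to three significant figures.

0.416 ng/mL

Step 1: 16-fold → factor 16
Step 2: 350 μL + 4300 μL = 4650 μL total → factor 4650/350 = 13.286
Step 3: 420 μL + 18.6 mL = 19020 μL total → factor 19020/420 = 45.286
Dilution factor through tube 3 = 16 × 13.286 × 45.286 = 9626.4
[tube 3] = 4.00 μg/mL / 9626.4 = 0.0004155 μg/mL = 0.416 ng/mL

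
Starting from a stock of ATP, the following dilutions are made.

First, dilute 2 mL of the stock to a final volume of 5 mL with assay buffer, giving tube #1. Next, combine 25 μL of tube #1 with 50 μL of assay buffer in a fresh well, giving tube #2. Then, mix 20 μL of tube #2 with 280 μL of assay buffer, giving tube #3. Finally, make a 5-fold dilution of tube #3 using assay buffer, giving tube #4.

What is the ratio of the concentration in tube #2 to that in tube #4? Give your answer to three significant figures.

Step 1: 2 mL brought to 5 mL → factor 5/2 = 2.5
Step 2: 25 μL + 50 μL = 75 μL total → factor 75/25 = 3
Step 3: 20 μL + 280 μL = 300 μL total → factor 300/20 = 15
Step 4: 5-fold → factor 5
Dilution factor to tube #2 = 7.5; to tube #4 = 562.5
[tube #2]/[tube #4] = (factor to tube #4)/(factor to tube #2) = 562.5/7.5 = 75.0

75.0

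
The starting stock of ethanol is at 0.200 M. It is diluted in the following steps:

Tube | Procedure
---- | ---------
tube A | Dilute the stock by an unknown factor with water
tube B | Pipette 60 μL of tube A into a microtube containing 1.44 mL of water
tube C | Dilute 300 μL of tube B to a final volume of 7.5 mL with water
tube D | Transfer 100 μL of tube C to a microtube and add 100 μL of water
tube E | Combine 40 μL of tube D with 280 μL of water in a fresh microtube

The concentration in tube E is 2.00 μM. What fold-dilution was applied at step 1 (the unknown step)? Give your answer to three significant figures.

Step 1: unknown factor x
Step 2: 60 μL + 1.44 mL = 1500 μL total → factor 1500/60 = 25
Step 3: 300 μL brought to 7.5 mL → factor 7500/300 = 25
Step 4: 100 μL + 100 μL = 200 μL total → factor 200/100 = 2
Step 5: 40 μL + 280 μL = 320 μL total → factor 320/40 = 8
Product of known-step factors = 10000
Overall factor = 0.200 M / (2.00 μM) = 1 × 10^5
x = 1 × 10^5 / 10000 = 10.0

10.0-fold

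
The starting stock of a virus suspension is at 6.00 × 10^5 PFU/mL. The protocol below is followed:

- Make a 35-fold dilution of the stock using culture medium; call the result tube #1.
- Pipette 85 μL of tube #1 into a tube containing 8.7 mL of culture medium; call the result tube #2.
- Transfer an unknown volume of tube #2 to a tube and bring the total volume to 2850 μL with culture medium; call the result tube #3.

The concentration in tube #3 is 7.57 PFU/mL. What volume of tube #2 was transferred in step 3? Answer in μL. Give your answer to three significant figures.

Step 1: 35-fold → factor 35
Step 2: 85 μL + 8.7 mL = 8785 μL total → factor 8785/85 = 103.35
Step 3: v brought to 2850 μL → factor = 2850 μL/v
Product of known-step factors = 3617.4
Overall factor = 6.00 × 10^5 PFU/mL / (7.57 PFU/mL) = 79260
Step-3 factor = 79260 / 3617.4 = 21.911
v = 2850 μL / 21.911 = 130 μL

130 μL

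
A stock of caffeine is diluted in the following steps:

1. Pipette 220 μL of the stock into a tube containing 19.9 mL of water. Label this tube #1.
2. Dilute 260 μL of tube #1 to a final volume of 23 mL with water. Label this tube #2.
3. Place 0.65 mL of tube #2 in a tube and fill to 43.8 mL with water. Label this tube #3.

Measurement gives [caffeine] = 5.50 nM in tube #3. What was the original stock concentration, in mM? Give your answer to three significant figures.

3.00 mM

Step 1: 220 μL + 19.9 mL = 20120 μL total → factor 20120/220 = 91.455
Step 2: 260 μL brought to 23 mL → factor 23000/260 = 88.462
Step 3: 0.65 mL brought to 43.8 mL → factor 43.8/0.65 = 67.385
Overall dilution factor = 91.455 × 88.462 × 67.385 = 5.4516 × 10^5
Stock = 5.50 nM × 5.4516 × 10^5 = 2.998 × 10^6 nM = 3.00 mM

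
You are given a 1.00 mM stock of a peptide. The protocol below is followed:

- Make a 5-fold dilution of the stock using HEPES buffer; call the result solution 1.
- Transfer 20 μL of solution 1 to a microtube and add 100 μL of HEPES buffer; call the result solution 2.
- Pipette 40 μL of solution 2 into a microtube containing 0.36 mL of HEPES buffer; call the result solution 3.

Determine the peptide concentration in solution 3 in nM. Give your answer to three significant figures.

Step 1: 5-fold → factor 5
Step 2: 20 μL + 100 μL = 120 μL total → factor 120/20 = 6
Step 3: 40 μL + 0.36 mL = 400 μL total → factor 400/40 = 10
Overall dilution factor = 5 × 6 × 10 = 300
Final = 1.00 mM / 300 = 0.003333 mM = 3.33 × 10^3 nM

3.33 × 10^3 nM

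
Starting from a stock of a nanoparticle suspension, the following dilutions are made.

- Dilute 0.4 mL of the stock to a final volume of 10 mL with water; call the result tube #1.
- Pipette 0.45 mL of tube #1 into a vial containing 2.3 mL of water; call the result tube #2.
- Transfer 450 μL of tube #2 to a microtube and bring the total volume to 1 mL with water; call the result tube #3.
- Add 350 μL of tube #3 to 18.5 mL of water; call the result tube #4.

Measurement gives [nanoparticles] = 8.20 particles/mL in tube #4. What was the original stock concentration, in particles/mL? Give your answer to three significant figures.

Step 1: 0.4 mL brought to 10 mL → factor 10/0.4 = 25
Step 2: 0.45 mL + 2.3 mL = 2.75 mL total → factor 2.75/0.45 = 6.1111
Step 3: 450 μL brought to 1 mL → factor 1000/450 = 2.2222
Step 4: 350 μL + 18.5 mL = 18850 μL total → factor 18850/350 = 53.857
Overall dilution factor = 25 × 6.1111 × 2.2222 × 53.857 = 18285
Stock = 8.20 particles/mL × 18285 = 1.50 × 10^5 particles/mL

1.50 × 10^5 particles/mL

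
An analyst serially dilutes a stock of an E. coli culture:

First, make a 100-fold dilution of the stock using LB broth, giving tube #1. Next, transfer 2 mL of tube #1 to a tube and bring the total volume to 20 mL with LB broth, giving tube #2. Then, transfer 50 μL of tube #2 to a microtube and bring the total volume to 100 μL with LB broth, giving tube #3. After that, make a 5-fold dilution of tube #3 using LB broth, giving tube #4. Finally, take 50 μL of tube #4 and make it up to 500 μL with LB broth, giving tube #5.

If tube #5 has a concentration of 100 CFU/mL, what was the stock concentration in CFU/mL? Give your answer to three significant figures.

1.00 × 10^7 CFU/mL

Step 1: 100-fold → factor 100
Step 2: 2 mL brought to 20 mL → factor 20/2 = 10
Step 3: 50 μL brought to 100 μL → factor 100/50 = 2
Step 4: 5-fold → factor 5
Step 5: 50 μL brought to 500 μL → factor 500/50 = 10
Overall dilution factor = 100 × 10 × 2 × 5 × 10 = 1 × 10^5
Stock = 100 CFU/mL × 1 × 10^5 = 1.00 × 10^7 CFU/mL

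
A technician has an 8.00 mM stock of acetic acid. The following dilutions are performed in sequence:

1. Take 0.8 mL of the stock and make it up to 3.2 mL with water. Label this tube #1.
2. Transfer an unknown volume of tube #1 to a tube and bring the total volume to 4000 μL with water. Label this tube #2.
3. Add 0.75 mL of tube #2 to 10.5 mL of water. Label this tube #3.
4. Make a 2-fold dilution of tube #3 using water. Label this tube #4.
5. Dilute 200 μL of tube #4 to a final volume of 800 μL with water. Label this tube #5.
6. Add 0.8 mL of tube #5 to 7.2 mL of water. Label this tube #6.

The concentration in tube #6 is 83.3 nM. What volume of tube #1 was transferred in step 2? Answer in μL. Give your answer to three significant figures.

200 μL

Step 1: 0.8 mL brought to 3.2 mL → factor 3.2/0.8 = 4
Step 2: v brought to 4000 μL → factor = 4000 μL/v
Step 3: 0.75 mL + 10.5 mL = 11.25 mL total → factor 11.25/0.75 = 15
Step 4: 2-fold → factor 2
Step 5: 200 μL brought to 800 μL → factor 800/200 = 4
Step 6: 0.8 mL + 7.2 mL = 8 mL total → factor 8/0.8 = 10
Product of known-step factors = 4800
Overall factor = 8.00 mM / (83.3 nM) = 96038
Step-2 factor = 96038 / 4800 = 20.008
v = 4000 μL / 20.008 = 200 μL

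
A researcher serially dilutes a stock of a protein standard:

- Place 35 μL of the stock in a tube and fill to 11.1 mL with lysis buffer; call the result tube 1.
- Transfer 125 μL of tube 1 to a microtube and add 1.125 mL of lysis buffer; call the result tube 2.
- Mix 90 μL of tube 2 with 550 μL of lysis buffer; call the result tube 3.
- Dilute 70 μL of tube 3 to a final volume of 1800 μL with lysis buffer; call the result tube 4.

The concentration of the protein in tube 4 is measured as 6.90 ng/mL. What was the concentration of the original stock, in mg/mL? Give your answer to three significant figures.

Step 1: 35 μL brought to 11.1 mL → factor 11100/35 = 317.14
Step 2: 125 μL + 1.125 mL = 1250 μL total → factor 1250/125 = 10
Step 3: 90 μL + 550 μL = 640 μL total → factor 640/90 = 7.1111
Step 4: 70 μL brought to 1800 μL → factor 1800/70 = 25.714
Overall dilution factor = 317.14 × 10 × 7.1111 × 25.714 = 5.7992 × 10^5
Stock = 6.90 ng/mL × 5.7992 × 10^5 = 4.001 × 10^6 ng/mL = 4.00 mg/mL

4.00 mg/mL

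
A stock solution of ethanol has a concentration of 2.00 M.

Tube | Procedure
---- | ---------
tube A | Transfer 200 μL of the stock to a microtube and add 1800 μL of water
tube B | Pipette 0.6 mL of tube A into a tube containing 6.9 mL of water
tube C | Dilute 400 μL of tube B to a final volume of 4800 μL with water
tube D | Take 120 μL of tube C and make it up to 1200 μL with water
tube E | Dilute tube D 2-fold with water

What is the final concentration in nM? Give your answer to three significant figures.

Step 1: 200 μL + 1800 μL = 2000 μL total → factor 2000/200 = 10
Step 2: 0.6 mL + 6.9 mL = 7.5 mL total → factor 7.5/0.6 = 12.5
Step 3: 400 μL brought to 4800 μL → factor 4800/400 = 12
Step 4: 120 μL brought to 1200 μL → factor 1200/120 = 10
Step 5: 2-fold → factor 2
Overall dilution factor = 10 × 12.5 × 12 × 10 × 2 = 30000
Final = 2.00 M / 30000 = 6.667 × 10^-5 M = 6.67 × 10^4 nM

6.67 × 10^4 nM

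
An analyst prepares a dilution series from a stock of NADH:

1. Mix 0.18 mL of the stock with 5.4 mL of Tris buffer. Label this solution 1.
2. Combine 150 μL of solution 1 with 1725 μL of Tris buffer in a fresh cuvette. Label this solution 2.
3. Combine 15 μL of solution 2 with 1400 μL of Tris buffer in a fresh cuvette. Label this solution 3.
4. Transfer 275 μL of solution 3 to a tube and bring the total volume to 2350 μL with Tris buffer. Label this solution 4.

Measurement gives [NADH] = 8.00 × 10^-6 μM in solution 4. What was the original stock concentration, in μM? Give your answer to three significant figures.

2.50 μM

Step 1: 0.18 mL + 5.4 mL = 5.58 mL total → factor 5.58/0.18 = 31
Step 2: 150 μL + 1725 μL = 1875 μL total → factor 1875/150 = 12.5
Step 3: 15 μL + 1400 μL = 1415 μL total → factor 1415/15 = 94.333
Step 4: 275 μL brought to 2350 μL → factor 2350/275 = 8.5455
Overall dilution factor = 31 × 12.5 × 94.333 × 8.5455 = 3.1237 × 10^5
Stock = 8.00 × 10^-6 μM × 3.1237 × 10^5 = 2.50 μM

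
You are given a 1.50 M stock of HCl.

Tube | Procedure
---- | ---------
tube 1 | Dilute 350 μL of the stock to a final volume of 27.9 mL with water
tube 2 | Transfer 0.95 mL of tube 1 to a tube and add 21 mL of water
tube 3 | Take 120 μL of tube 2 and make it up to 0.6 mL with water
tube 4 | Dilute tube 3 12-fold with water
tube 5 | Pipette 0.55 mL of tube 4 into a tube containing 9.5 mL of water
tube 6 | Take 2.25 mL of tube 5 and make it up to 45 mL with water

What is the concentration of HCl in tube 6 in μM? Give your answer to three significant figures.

0.0371 μM

Step 1: 350 μL brought to 27.9 mL → factor 27900/350 = 79.714
Step 2: 0.95 mL + 21 mL = 21.95 mL total → factor 21.95/0.95 = 23.105
Step 3: 120 μL brought to 0.6 mL → factor 600/120 = 5
Step 4: 12-fold → factor 12
Step 5: 0.55 mL + 9.5 mL = 10.05 mL total → factor 10.05/0.55 = 18.273
Step 6: 2.25 mL brought to 45 mL → factor 45/2.25 = 20
Overall dilution factor = 79.714 × 23.105 × 5 × 12 × 18.273 × 20 = 4.0386 × 10^7
Final = 1.50 M / 4.0386 × 10^7 = 3.714 × 10^-8 M = 0.0371 μM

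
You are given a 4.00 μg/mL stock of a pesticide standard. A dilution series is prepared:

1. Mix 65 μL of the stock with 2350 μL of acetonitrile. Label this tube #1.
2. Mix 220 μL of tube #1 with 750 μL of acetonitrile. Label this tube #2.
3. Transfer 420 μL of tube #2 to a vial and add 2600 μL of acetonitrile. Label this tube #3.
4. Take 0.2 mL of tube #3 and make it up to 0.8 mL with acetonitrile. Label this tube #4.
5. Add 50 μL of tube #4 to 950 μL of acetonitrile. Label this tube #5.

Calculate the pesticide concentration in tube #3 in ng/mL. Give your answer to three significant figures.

3.40 ng/mL

Step 1: 65 μL + 2350 μL = 2415 μL total → factor 2415/65 = 37.154
Step 2: 220 μL + 750 μL = 970 μL total → factor 970/220 = 4.4091
Step 3: 420 μL + 2600 μL = 3020 μL total → factor 3020/420 = 7.1905
Dilution factor through tube #3 = 37.154 × 4.4091 × 7.1905 = 1177.9
[tube #3] = 4.00 μg/mL / 1177.9 = 0.003396 μg/mL = 3.40 ng/mL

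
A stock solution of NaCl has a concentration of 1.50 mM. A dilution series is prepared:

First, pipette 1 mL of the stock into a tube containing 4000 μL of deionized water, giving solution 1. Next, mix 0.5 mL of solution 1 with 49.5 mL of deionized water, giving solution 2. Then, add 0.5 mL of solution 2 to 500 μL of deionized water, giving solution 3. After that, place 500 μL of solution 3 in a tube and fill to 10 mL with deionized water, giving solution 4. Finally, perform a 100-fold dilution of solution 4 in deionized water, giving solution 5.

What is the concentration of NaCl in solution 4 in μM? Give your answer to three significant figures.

0.0750 μM

Step 1: 1 mL + 4000 μL = 5 mL total → factor 5/1 = 5
Step 2: 0.5 mL + 49.5 mL = 50 mL total → factor 50/0.5 = 100
Step 3: 0.5 mL + 500 μL = 1 mL total → factor 1/0.5 = 2
Step 4: 500 μL brought to 10 mL → factor 10000/500 = 20
Dilution factor through solution 4 = 5 × 100 × 2 × 20 = 20000
[solution 4] = 1.50 mM / 20000 = 7.500 × 10^-5 mM = 0.0750 μM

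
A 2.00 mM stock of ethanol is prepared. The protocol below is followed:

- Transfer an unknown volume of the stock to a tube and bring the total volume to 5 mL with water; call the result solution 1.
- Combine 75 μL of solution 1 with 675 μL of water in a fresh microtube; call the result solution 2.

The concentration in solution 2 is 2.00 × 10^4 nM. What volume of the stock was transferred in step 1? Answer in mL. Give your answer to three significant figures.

0.500 mL

Step 1: v brought to 5 mL → factor = 5 mL/v
Step 2: 75 μL + 675 μL = 750 μL total → factor 750/75 = 10
Product of known-step factors = 10
Overall factor = 2.00 mM / (2.00 × 10^4 nM) = 100
Step-1 factor = 100 / 10 = 10
v = 5 mL / 10 = 0.500 mL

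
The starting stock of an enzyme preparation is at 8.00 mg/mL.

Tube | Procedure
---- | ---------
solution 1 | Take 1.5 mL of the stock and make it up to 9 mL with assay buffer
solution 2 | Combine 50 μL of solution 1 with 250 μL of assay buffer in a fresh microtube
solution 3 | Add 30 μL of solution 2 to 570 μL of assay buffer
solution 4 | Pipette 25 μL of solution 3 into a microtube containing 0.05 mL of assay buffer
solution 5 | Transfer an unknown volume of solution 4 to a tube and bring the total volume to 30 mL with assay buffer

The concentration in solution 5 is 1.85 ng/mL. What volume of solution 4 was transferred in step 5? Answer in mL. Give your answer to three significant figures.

0.0150 mL

Step 1: 1.5 mL brought to 9 mL → factor 9/1.5 = 6
Step 2: 50 μL + 250 μL = 300 μL total → factor 300/50 = 6
Step 3: 30 μL + 570 μL = 600 μL total → factor 600/30 = 20
Step 4: 25 μL + 0.05 mL = 75 μL total → factor 75/25 = 3
Step 5: v brought to 30 mL → factor = 30 mL/v
Product of known-step factors = 2160
Overall factor = 8.00 mg/mL / (1.85 ng/mL) = 4.3243 × 10^6
Step-5 factor = 4.3243 × 10^6 / 2160 = 2002
v = 30 mL / 2002 = 0.0150 mL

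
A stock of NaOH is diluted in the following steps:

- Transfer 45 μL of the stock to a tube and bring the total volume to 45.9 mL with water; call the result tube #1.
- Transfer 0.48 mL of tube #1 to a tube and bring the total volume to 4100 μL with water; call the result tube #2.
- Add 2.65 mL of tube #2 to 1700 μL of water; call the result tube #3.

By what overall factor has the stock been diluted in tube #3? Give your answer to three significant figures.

Step 1: 45 μL brought to 45.9 mL → factor 45900/45 = 1020
Step 2: 0.48 mL brought to 4100 μL → factor 4.1/0.48 = 8.5417
Step 3: 2.65 mL + 1700 μL = 4.35 mL total → factor 4.35/2.65 = 1.6415
Overall dilution factor = 1020 × 8.5417 × 1.6415 = 14302

1.43 × 10^4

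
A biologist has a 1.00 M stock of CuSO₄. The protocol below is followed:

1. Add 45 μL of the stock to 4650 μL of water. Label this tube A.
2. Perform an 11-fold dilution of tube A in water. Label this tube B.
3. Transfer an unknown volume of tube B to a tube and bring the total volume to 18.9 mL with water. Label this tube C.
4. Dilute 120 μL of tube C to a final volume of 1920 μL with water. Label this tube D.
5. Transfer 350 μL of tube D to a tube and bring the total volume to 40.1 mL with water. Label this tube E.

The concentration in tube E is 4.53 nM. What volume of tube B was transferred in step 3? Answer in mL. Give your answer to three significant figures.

Step 1: 45 μL + 4650 μL = 4695 μL total → factor 4695/45 = 104.33
Step 2: 11-fold → factor 11
Step 3: v brought to 18.9 mL → factor = 18.9 mL/v
Step 4: 120 μL brought to 1920 μL → factor 1920/120 = 16
Step 5: 350 μL brought to 40.1 mL → factor 40100/350 = 114.57
Product of known-step factors = 2.1038 × 10^6
Overall factor = 1.00 M / (4.53 nM) = 2.2075 × 10^8
Step-3 factor = 2.2075 × 10^8 / 2.1038 × 10^6 = 104.93
v = 18.9 mL / 104.93 = 0.180 mL

0.180 mL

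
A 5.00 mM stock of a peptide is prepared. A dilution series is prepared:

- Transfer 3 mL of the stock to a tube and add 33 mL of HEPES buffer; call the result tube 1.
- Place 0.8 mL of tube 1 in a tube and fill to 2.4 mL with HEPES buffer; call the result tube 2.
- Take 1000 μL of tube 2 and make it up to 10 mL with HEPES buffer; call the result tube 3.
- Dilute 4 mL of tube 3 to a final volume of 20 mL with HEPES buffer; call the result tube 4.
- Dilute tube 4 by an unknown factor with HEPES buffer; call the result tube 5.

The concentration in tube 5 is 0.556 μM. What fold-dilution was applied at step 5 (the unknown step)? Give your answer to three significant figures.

Step 1: 3 mL + 33 mL = 36 mL total → factor 36/3 = 12
Step 2: 0.8 mL brought to 2.4 mL → factor 2.4/0.8 = 3
Step 3: 1000 μL brought to 10 mL → factor 10000/1000 = 10
Step 4: 4 mL brought to 20 mL → factor 20/4 = 5
Step 5: unknown factor x
Product of known-step factors = 1800
Overall factor = 5.00 mM / (0.556 μM) = 8992.8
x = 8992.8 / 1800 = 5.00

5.00-fold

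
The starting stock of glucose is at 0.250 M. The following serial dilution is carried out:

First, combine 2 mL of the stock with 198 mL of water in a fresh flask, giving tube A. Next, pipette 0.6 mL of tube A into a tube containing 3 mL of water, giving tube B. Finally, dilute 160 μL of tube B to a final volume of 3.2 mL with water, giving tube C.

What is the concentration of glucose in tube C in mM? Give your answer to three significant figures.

Step 1: 2 mL + 198 mL = 200 mL total → factor 200/2 = 100
Step 2: 0.6 mL + 3 mL = 3.6 mL total → factor 3.6/0.6 = 6
Step 3: 160 μL brought to 3.2 mL → factor 3200/160 = 20
Overall dilution factor = 100 × 6 × 20 = 12000
Final = 0.250 M / 12000 = 2.083 × 10^-5 M = 0.0208 mM

0.0208 mM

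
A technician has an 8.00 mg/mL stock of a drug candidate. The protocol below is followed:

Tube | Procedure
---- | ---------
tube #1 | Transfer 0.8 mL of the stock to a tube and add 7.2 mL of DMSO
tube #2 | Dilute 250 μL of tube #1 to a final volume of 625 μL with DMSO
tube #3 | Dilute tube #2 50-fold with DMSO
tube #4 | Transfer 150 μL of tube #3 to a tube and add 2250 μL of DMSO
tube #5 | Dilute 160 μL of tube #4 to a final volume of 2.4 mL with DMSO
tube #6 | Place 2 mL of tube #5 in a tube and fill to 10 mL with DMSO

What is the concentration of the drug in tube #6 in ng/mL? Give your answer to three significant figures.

5.33 ng/mL

Step 1: 0.8 mL + 7.2 mL = 8 mL total → factor 8/0.8 = 10
Step 2: 250 μL brought to 625 μL → factor 625/250 = 2.5
Step 3: 50-fold → factor 50
Step 4: 150 μL + 2250 μL = 2400 μL total → factor 2400/150 = 16
Step 5: 160 μL brought to 2.4 mL → factor 2400/160 = 15
Step 6: 2 mL brought to 10 mL → factor 10/2 = 5
Overall dilution factor = 10 × 2.5 × 50 × 16 × 15 × 5 = 1.5 × 10^6
Final = 8.00 mg/mL / 1.5 × 10^6 = 5.333 × 10^-6 mg/mL = 5.33 ng/mL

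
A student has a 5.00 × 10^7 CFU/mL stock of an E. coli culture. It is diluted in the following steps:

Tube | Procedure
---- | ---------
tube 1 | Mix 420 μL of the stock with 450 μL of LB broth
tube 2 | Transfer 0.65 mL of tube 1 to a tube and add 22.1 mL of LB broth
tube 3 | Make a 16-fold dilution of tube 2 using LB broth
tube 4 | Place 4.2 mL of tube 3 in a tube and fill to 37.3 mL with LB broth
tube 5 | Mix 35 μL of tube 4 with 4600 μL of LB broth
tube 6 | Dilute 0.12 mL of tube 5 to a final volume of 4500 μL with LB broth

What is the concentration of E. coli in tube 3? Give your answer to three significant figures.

Step 1: 420 μL + 450 μL = 870 μL total → factor 870/420 = 2.0714
Step 2: 0.65 mL + 22.1 mL = 22.75 mL total → factor 22.75/0.65 = 35
Step 3: 16-fold → factor 16
Dilution factor through tube 3 = 2.0714 × 35 × 16 = 1160
[tube 3] = 5.00 × 10^7 CFU/mL / 1160 = 4.31 × 10^4 CFU/mL

4.31 × 10^4 CFU/mL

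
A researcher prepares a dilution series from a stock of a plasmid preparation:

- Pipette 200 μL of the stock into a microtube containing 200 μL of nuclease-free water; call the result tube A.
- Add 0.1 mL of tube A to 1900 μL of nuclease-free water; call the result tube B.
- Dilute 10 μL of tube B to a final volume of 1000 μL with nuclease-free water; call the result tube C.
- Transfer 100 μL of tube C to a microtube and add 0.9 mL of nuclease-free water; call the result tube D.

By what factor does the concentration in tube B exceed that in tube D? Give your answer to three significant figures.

1.00 × 10^3

Step 1: 200 μL + 200 μL = 400 μL total → factor 400/200 = 2
Step 2: 0.1 mL + 1900 μL = 2 mL total → factor 2/0.1 = 20
Step 3: 10 μL brought to 1000 μL → factor 1000/10 = 100
Step 4: 100 μL + 0.9 mL = 1000 μL total → factor 1000/100 = 10
Dilution factor to tube B = 40; to tube D = 40000
[tube B]/[tube D] = (factor to tube D)/(factor to tube B) = 40000/40 = 1.00 × 10^3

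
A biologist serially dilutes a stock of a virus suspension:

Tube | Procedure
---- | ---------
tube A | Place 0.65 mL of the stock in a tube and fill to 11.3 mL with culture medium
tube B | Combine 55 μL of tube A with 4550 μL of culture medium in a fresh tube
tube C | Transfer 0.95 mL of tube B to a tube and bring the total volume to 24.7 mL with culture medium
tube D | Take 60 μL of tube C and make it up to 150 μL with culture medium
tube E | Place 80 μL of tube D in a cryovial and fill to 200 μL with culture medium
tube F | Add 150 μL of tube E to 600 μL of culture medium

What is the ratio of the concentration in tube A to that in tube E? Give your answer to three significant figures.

1.36 × 10^4

Step 1: 0.65 mL brought to 11.3 mL → factor 11.3/0.65 = 17.385
Step 2: 55 μL + 4550 μL = 4605 μL total → factor 4605/55 = 83.727
Step 3: 0.95 mL brought to 24.7 mL → factor 24.7/0.95 = 26
Step 4: 60 μL brought to 150 μL → factor 150/60 = 2.5
Step 5: 80 μL brought to 200 μL → factor 200/80 = 2.5
Dilution factor to tube A = 17.385; to tube E = 2.3653 × 10^5
[tube A]/[tube E] = (factor to tube E)/(factor to tube A) = 2.3653 × 10^5/17.385 = 1.36 × 10^4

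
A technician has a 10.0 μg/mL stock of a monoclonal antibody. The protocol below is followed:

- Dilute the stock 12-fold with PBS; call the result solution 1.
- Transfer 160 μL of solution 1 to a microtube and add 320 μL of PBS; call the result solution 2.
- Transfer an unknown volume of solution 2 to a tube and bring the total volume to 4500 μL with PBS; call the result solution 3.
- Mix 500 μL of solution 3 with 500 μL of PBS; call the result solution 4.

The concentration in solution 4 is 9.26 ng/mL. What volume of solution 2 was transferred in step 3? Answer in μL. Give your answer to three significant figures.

Step 1: 12-fold → factor 12
Step 2: 160 μL + 320 μL = 480 μL total → factor 480/160 = 3
Step 3: v brought to 4500 μL → factor = 4500 μL/v
Step 4: 500 μL + 500 μL = 1000 μL total → factor 1000/500 = 2
Product of known-step factors = 72
Overall factor = 10.0 μg/mL / (9.26 ng/mL) = 1079.9
Step-3 factor = 1079.9 / 72 = 14.999
v = 4500 μL / 14.999 = 300 μL

300 μL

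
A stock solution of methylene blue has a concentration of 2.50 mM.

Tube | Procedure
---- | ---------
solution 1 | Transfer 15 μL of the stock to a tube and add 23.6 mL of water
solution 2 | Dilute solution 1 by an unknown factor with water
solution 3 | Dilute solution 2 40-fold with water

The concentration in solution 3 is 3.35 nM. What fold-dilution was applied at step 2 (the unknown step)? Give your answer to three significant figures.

Step 1: 15 μL + 23.6 mL = 23615 μL total → factor 23615/15 = 1574.3
Step 2: unknown factor x
Step 3: 40-fold → factor 40
Product of known-step factors = 62973
Overall factor = 2.50 mM / (3.35 nM) = 7.4627 × 10^5
x = 7.4627 × 10^5 / 62973 = 11.9

11.9-fold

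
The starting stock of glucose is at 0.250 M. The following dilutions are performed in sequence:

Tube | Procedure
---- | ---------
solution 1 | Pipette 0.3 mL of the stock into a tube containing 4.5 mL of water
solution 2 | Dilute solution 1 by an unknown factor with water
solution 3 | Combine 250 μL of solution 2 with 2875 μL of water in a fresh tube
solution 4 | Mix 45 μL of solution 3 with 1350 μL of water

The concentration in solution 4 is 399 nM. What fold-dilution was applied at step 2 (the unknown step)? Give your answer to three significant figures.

Step 1: 0.3 mL + 4.5 mL = 4.8 mL total → factor 4.8/0.3 = 16
Step 2: unknown factor x
Step 3: 250 μL + 2875 μL = 3125 μL total → factor 3125/250 = 12.5
Step 4: 45 μL + 1350 μL = 1395 μL total → factor 1395/45 = 31
Product of known-step factors = 6200
Overall factor = 0.250 M / (399 nM) = 6.2657 × 10^5
x = 6.2657 × 10^5 / 6200 = 101

101-fold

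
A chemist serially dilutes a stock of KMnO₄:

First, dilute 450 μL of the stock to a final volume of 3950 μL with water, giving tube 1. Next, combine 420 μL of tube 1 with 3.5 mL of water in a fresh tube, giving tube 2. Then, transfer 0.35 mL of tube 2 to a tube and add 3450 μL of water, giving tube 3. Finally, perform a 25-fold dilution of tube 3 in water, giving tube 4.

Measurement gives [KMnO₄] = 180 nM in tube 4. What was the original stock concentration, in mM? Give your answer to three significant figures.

Step 1: 450 μL brought to 3950 μL → factor 3950/450 = 8.7778
Step 2: 420 μL + 3.5 mL = 3920 μL total → factor 3920/420 = 9.3333
Step 3: 0.35 mL + 3450 μL = 3.8 mL total → factor 3.8/0.35 = 10.857
Step 4: 25-fold → factor 25
Overall dilution factor = 8.7778 × 9.3333 × 10.857 × 25 = 22237
Stock = 180 nM × 22237 = 4.003 × 10^6 nM = 4.00 mM

4.00 mM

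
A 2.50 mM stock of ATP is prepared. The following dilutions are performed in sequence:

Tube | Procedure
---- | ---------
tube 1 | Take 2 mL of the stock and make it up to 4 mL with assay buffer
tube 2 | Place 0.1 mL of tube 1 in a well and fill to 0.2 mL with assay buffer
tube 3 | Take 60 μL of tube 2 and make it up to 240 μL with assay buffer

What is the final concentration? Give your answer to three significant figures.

0.156 mM

Step 1: 2 mL brought to 4 mL → factor 4/2 = 2
Step 2: 0.1 mL brought to 0.2 mL → factor 0.2/0.1 = 2
Step 3: 60 μL brought to 240 μL → factor 240/60 = 4
Overall dilution factor = 2 × 2 × 4 = 16
Final = 2.50 mM / 16 = 0.156 mM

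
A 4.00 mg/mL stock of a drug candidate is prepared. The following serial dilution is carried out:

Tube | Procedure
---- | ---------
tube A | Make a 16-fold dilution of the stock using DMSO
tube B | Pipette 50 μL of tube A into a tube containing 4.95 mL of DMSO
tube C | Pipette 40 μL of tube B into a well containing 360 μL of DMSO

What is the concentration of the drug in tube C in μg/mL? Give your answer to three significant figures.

0.250 μg/mL

Step 1: 16-fold → factor 16
Step 2: 50 μL + 4.95 mL = 5000 μL total → factor 5000/50 = 100
Step 3: 40 μL + 360 μL = 400 μL total → factor 400/40 = 10
Overall dilution factor = 16 × 100 × 10 = 16000
Final = 4.00 mg/mL / 16000 = 0.0002500 mg/mL = 0.250 μg/mL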